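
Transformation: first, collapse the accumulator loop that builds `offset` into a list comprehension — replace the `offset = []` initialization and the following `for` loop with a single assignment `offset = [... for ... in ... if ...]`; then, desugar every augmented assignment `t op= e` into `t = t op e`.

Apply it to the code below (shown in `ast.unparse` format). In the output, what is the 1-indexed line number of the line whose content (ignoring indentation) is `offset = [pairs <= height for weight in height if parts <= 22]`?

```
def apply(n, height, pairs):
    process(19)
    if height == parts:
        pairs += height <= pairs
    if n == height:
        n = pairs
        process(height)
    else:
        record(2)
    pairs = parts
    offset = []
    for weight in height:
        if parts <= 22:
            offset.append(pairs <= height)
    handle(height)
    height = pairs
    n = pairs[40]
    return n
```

11

Transformed code:
def apply(n, height, pairs):
    process(19)
    if height == parts:
        pairs = pairs + (height <= pairs)
    if n == height:
        n = pairs
        process(height)
    else:
        record(2)
    pairs = parts
    offset = [pairs <= height for weight in height if parts <= 22]
    handle(height)
    height = pairs
    n = pairs[40]
    return n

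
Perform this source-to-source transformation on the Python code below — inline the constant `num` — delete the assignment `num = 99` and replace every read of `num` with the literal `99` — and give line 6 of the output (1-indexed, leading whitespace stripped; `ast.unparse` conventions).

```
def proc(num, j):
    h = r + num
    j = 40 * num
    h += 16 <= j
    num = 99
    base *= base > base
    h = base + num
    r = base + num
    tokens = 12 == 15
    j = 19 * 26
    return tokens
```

Transformed code:
def proc(num, j):
    h = r + 99
    j = 40 * 99
    h += 16 <= j
    base *= base > base
    h = base + 99
    r = base + 99
    tokens = 12 == 15
    j = 19 * 26
    return tokens

h = base + 99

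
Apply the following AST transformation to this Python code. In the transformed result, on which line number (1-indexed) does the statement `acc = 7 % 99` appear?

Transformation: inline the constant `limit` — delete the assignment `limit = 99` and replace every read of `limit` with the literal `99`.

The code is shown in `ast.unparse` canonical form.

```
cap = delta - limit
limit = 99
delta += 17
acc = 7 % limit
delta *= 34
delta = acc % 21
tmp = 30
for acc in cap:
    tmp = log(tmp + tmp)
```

3

Transformed code:
cap = delta - 99
delta += 17
acc = 7 % 99
delta *= 34
delta = acc % 21
tmp = 30
for acc in cap:
    tmp = log(tmp + tmp)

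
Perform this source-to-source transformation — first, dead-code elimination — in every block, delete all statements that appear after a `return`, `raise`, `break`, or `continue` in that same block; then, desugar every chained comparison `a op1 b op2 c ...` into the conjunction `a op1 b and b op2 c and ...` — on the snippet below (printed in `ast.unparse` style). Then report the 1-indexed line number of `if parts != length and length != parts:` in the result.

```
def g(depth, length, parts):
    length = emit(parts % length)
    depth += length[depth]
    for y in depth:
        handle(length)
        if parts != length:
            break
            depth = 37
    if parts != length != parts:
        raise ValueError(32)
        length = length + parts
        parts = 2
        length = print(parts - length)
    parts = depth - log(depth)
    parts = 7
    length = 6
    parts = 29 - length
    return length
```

Transformed code:
def g(depth, length, parts):
    length = emit(parts % length)
    depth += length[depth]
    for y in depth:
        handle(length)
        if parts != length:
            break
    if parts != length and length != parts:
        raise ValueError(32)
    parts = depth - log(depth)
    parts = 7
    length = 6
    parts = 29 - length
    return length

8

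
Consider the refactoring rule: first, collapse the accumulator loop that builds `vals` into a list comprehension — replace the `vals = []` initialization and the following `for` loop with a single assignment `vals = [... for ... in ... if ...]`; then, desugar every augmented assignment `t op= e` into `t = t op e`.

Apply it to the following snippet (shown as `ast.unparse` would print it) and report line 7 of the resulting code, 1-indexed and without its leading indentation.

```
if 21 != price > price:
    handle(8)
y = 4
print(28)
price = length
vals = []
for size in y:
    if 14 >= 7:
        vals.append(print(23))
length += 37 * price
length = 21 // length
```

Transformed code:
if 21 != price > price:
    handle(8)
y = 4
print(28)
price = length
vals = [print(23) for size in y if 14 >= 7]
length = length + 37 * price
length = 21 // length

length = length + 37 * price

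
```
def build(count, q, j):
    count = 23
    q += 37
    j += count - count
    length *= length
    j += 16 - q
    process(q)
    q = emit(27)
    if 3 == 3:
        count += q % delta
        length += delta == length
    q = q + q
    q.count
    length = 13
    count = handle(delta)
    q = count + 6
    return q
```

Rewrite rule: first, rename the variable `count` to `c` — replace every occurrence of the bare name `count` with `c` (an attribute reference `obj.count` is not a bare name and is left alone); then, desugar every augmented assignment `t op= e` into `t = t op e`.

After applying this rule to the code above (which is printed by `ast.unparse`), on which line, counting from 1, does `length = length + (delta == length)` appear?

Transformed code:
def build(c, q, j):
    c = 23
    q = q + 37
    j = j + (c - c)
    length = length * length
    j = j + (16 - q)
    process(q)
    q = emit(27)
    if 3 == 3:
        c = c + q % delta
        length = length + (delta == length)
    q = q + q
    q.count
    length = 13
    c = handle(delta)
    q = c + 6
    return q

11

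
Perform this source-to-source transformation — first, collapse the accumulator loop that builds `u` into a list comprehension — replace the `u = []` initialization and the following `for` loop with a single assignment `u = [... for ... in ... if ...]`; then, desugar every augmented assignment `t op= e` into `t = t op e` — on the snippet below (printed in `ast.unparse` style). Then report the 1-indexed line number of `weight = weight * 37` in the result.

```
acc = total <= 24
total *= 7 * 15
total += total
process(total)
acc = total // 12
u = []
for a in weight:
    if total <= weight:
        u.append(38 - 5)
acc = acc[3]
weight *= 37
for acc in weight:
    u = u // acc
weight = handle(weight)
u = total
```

8

Transformed code:
acc = total <= 24
total = total * (7 * 15)
total = total + total
process(total)
acc = total // 12
u = [38 - 5 for a in weight if total <= weight]
acc = acc[3]
weight = weight * 37
for acc in weight:
    u = u // acc
weight = handle(weight)
u = total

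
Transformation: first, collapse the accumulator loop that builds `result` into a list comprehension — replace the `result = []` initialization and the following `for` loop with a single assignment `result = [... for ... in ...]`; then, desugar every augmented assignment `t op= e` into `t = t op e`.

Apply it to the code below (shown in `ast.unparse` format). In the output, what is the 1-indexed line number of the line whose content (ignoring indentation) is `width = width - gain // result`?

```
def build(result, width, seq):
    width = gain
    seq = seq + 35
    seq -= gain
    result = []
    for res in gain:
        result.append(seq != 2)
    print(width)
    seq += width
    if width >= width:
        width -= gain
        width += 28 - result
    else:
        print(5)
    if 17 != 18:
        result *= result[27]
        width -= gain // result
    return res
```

Transformed code:
def build(result, width, seq):
    width = gain
    seq = seq + 35
    seq = seq - gain
    result = [seq != 2 for res in gain]
    print(width)
    seq = seq + width
    if width >= width:
        width = width - gain
        width = width + (28 - result)
    else:
        print(5)
    if 17 != 18:
        result = result * result[27]
        width = width - gain // result
    return res

15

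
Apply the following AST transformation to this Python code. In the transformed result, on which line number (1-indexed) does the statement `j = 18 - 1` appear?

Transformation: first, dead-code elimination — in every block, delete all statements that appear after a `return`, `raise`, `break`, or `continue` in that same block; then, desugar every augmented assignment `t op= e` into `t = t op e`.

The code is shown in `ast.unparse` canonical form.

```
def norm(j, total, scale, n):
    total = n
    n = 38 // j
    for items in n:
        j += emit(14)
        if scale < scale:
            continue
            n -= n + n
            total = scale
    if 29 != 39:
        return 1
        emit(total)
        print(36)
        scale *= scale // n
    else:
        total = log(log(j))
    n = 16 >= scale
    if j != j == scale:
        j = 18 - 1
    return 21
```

Transformed code:
def norm(j, total, scale, n):
    total = n
    n = 38 // j
    for items in n:
        j = j + emit(14)
        if scale < scale:
            continue
    if 29 != 39:
        return 1
    else:
        total = log(log(j))
    n = 16 >= scale
    if j != j == scale:
        j = 18 - 1
    return 21

14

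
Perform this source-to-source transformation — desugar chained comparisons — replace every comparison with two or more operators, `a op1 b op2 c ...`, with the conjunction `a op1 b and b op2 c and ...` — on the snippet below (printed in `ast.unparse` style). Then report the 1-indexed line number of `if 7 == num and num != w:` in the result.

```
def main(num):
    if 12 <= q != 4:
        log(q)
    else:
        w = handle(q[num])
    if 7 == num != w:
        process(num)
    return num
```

Transformed code:
def main(num):
    if 12 <= q and q != 4:
        log(q)
    else:
        w = handle(q[num])
    if 7 == num and num != w:
        process(num)
    return num

6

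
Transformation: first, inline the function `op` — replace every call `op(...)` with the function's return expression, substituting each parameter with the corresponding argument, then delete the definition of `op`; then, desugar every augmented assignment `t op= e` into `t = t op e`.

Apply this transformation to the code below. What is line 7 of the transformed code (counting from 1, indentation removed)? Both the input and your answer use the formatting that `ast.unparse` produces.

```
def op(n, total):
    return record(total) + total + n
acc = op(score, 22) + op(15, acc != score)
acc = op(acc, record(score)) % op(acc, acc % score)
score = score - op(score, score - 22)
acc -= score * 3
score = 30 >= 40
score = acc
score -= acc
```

score = score - acc

Transformed code:
acc = record(22) + 22 + score + (record(acc != score) + (acc != score) + 15)
acc = (record(record(score)) + record(score) + acc) % (record(acc % score) + acc % score + acc)
score = score - (record(score - 22) + (score - 22) + score)
acc = acc - score * 3
score = 30 >= 40
score = acc
score = score - acc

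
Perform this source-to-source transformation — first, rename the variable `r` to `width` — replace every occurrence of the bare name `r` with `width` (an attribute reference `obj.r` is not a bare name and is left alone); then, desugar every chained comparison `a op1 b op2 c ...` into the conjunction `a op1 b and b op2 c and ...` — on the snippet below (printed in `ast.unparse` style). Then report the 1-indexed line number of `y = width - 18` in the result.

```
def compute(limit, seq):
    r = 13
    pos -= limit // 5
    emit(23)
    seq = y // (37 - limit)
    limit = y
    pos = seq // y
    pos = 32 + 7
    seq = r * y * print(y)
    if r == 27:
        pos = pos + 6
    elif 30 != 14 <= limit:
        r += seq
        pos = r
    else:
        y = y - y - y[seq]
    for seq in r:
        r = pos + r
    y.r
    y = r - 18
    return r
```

Transformed code:
def compute(limit, seq):
    width = 13
    pos -= limit // 5
    emit(23)
    seq = y // (37 - limit)
    limit = y
    pos = seq // y
    pos = 32 + 7
    seq = width * y * print(y)
    if width == 27:
        pos = pos + 6
    elif 30 != 14 and 14 <= limit:
        width += seq
        pos = width
    else:
        y = y - y - y[seq]
    for seq in width:
        width = pos + width
    y.r
    y = width - 18
    return width

20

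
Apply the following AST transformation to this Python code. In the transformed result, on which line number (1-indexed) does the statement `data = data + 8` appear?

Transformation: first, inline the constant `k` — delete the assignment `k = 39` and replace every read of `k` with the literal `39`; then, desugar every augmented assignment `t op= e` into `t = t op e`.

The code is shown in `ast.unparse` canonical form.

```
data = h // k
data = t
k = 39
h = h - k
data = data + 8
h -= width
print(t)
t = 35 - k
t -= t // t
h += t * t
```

Transformed code:
data = h // 39
data = t
h = h - 39
data = data + 8
h = h - width
print(t)
t = 35 - 39
t = t - t // t
h = h + t * t

4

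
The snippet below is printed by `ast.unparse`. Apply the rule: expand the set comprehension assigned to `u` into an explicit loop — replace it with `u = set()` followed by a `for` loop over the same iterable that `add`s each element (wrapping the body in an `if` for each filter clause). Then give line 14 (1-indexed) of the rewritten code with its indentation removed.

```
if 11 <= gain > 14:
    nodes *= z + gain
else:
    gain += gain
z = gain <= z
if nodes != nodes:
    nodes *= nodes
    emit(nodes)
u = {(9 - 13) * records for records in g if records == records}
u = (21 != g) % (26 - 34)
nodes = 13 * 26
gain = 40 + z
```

Transformed code:
if 11 <= gain > 14:
    nodes *= z + gain
else:
    gain += gain
z = gain <= z
if nodes != nodes:
    nodes *= nodes
    emit(nodes)
u = set()
for records in g:
    if records == records:
        u.add((9 - 13) * records)
u = (21 != g) % (26 - 34)
nodes = 13 * 26
gain = 40 + z

nodes = 13 * 26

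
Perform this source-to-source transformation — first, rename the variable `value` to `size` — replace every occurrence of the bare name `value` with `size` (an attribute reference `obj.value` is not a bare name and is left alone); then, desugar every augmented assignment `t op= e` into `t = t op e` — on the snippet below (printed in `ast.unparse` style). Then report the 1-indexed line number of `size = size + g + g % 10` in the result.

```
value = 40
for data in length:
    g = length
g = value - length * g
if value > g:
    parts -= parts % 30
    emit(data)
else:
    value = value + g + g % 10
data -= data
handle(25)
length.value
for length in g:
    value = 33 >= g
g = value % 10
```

Transformed code:
size = 40
for data in length:
    g = length
g = size - length * g
if size > g:
    parts = parts - parts % 30
    emit(data)
else:
    size = size + g + g % 10
data = data - data
handle(25)
length.value
for length in g:
    size = 33 >= g
g = size % 10

9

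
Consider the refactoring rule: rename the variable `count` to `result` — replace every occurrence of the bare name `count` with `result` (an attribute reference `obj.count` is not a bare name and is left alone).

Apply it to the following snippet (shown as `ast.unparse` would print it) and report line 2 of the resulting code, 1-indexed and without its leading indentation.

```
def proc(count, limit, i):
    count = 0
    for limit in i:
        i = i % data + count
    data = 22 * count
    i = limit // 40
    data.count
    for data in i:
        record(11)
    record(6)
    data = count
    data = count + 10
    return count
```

Transformed code:
def proc(result, limit, i):
    result = 0
    for limit in i:
        i = i % data + result
    data = 22 * result
    i = limit // 40
    data.count
    for data in i:
        record(11)
    record(6)
    data = result
    data = result + 10
    return result

result = 0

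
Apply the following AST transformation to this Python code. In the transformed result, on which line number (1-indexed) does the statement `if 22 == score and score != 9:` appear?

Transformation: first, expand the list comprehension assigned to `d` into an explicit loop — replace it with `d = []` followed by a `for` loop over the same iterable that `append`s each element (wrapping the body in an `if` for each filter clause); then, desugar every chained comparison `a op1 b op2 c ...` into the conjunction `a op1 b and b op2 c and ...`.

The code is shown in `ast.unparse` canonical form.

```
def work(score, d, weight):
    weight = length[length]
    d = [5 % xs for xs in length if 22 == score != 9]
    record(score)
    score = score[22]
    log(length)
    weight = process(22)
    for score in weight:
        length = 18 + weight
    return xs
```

5

Transformed code:
def work(score, d, weight):
    weight = length[length]
    d = []
    for xs in length:
        if 22 == score and score != 9:
            d.append(5 % xs)
    record(score)
    score = score[22]
    log(length)
    weight = process(22)
    for score in weight:
        length = 18 + weight
    return xs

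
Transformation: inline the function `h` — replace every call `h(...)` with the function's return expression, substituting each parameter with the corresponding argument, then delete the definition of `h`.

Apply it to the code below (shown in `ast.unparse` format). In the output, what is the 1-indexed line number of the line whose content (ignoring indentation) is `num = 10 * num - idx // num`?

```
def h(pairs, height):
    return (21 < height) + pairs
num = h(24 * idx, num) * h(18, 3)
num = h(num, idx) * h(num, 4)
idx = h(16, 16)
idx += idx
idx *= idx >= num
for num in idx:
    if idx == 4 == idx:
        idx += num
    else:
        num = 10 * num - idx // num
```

Transformed code:
num = ((21 < num) + 24 * idx) * ((21 < 3) + 18)
num = ((21 < idx) + num) * ((21 < 4) + num)
idx = (21 < 16) + 16
idx += idx
idx *= idx >= num
for num in idx:
    if idx == 4 == idx:
        idx += num
    else:
        num = 10 * num - idx // num

10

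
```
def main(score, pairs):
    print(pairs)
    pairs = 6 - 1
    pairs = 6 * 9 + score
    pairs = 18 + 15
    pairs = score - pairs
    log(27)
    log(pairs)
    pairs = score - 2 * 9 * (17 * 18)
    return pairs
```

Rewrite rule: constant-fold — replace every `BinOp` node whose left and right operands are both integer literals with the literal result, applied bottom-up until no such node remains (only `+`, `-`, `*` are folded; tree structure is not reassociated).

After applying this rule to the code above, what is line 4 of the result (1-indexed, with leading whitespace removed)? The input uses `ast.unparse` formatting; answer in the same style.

pairs = 54 + score

Transformed code:
def main(score, pairs):
    print(pairs)
    pairs = 5
    pairs = 54 + score
    pairs = 33
    pairs = score - pairs
    log(27)
    log(pairs)
    pairs = score - 5508
    return pairs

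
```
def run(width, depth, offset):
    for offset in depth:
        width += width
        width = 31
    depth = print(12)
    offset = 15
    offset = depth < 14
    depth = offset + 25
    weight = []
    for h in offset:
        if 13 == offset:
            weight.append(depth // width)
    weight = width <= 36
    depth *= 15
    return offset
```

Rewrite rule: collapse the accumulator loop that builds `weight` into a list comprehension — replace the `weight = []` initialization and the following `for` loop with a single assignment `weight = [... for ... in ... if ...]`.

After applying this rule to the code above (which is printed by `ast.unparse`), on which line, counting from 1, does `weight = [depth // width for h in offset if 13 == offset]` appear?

9

Transformed code:
def run(width, depth, offset):
    for offset in depth:
        width += width
        width = 31
    depth = print(12)
    offset = 15
    offset = depth < 14
    depth = offset + 25
    weight = [depth // width for h in offset if 13 == offset]
    weight = width <= 36
    depth *= 15
    return offset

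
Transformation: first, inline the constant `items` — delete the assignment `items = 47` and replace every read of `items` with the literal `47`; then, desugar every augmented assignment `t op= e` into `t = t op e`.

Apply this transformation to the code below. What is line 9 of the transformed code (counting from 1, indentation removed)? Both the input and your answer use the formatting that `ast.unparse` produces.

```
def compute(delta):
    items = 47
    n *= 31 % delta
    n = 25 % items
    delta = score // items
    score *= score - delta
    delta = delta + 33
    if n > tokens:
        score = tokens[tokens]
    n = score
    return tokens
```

n = score

Transformed code:
def compute(delta):
    n = n * (31 % delta)
    n = 25 % 47
    delta = score // 47
    score = score * (score - delta)
    delta = delta + 33
    if n > tokens:
        score = tokens[tokens]
    n = score
    return tokens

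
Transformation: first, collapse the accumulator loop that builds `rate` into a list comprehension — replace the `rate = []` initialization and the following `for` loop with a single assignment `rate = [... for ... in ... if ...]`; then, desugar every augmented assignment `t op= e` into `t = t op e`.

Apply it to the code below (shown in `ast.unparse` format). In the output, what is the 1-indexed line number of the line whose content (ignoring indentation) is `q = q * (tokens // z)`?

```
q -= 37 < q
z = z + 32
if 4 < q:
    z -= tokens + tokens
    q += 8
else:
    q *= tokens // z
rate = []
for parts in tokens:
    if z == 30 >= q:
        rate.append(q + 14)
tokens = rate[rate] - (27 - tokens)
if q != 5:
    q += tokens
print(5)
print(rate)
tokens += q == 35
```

7

Transformed code:
q = q - (37 < q)
z = z + 32
if 4 < q:
    z = z - (tokens + tokens)
    q = q + 8
else:
    q = q * (tokens // z)
rate = [q + 14 for parts in tokens if z == 30 >= q]
tokens = rate[rate] - (27 - tokens)
if q != 5:
    q = q + tokens
print(5)
print(rate)
tokens = tokens + (q == 35)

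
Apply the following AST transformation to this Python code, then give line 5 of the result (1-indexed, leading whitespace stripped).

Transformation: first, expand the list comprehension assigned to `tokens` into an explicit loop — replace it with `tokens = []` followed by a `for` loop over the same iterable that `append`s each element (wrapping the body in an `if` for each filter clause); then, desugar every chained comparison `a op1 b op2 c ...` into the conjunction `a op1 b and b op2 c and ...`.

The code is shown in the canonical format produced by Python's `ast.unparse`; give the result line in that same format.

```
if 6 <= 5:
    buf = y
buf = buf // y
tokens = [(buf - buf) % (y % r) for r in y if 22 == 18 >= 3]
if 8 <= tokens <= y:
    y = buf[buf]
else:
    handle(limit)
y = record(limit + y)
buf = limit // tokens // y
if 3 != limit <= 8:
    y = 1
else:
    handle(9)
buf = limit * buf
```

Transformed code:
if 6 <= 5:
    buf = y
buf = buf // y
tokens = []
for r in y:
    if 22 == 18 and 18 >= 3:
        tokens.append((buf - buf) % (y % r))
if 8 <= tokens and tokens <= y:
    y = buf[buf]
else:
    handle(limit)
y = record(limit + y)
buf = limit // tokens // y
if 3 != limit and limit <= 8:
    y = 1
else:
    handle(9)
buf = limit * buf

for r in y:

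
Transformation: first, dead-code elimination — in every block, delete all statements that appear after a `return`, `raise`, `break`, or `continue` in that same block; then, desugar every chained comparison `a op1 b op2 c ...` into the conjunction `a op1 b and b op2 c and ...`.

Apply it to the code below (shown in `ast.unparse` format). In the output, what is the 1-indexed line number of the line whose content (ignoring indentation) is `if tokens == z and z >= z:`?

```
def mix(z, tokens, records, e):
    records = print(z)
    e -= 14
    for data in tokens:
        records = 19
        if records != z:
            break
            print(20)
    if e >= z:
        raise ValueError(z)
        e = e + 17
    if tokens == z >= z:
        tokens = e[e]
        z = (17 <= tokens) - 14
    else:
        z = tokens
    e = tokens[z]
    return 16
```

10

Transformed code:
def mix(z, tokens, records, e):
    records = print(z)
    e -= 14
    for data in tokens:
        records = 19
        if records != z:
            break
    if e >= z:
        raise ValueError(z)
    if tokens == z and z >= z:
        tokens = e[e]
        z = (17 <= tokens) - 14
    else:
        z = tokens
    e = tokens[z]
    return 16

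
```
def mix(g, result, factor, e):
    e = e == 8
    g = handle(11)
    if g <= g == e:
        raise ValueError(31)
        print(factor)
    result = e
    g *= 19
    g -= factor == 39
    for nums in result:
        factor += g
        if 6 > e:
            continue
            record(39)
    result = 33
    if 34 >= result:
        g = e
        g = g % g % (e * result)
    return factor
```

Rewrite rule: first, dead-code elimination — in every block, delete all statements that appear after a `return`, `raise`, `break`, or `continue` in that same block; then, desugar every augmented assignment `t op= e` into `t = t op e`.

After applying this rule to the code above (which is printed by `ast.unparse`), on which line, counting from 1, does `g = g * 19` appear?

Transformed code:
def mix(g, result, factor, e):
    e = e == 8
    g = handle(11)
    if g <= g == e:
        raise ValueError(31)
    result = e
    g = g * 19
    g = g - (factor == 39)
    for nums in result:
        factor = factor + g
        if 6 > e:
            continue
    result = 33
    if 34 >= result:
        g = e
        g = g % g % (e * result)
    return factor

7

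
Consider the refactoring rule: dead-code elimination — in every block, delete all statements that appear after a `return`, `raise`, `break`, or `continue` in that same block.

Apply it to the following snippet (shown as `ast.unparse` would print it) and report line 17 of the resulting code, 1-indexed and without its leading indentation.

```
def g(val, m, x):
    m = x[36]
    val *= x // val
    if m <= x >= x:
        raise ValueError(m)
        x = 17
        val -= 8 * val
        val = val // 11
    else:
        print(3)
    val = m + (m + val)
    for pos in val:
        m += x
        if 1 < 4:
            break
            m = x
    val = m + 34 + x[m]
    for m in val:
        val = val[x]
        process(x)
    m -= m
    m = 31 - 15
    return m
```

m -= m

Transformed code:
def g(val, m, x):
    m = x[36]
    val *= x // val
    if m <= x >= x:
        raise ValueError(m)
    else:
        print(3)
    val = m + (m + val)
    for pos in val:
        m += x
        if 1 < 4:
            break
    val = m + 34 + x[m]
    for m in val:
        val = val[x]
        process(x)
    m -= m
    m = 31 - 15
    return m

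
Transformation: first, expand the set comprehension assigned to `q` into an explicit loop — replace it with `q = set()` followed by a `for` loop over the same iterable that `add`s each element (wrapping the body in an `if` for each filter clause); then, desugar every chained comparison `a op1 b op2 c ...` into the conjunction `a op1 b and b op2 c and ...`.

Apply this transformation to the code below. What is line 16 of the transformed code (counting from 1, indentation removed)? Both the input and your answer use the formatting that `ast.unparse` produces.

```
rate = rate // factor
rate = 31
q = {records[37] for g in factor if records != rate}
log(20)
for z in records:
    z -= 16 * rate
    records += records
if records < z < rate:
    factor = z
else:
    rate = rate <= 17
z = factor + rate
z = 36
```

z = 36

Transformed code:
rate = rate // factor
rate = 31
q = set()
for g in factor:
    if records != rate:
        q.add(records[37])
log(20)
for z in records:
    z -= 16 * rate
    records += records
if records < z and z < rate:
    factor = z
else:
    rate = rate <= 17
z = factor + rate
z = 36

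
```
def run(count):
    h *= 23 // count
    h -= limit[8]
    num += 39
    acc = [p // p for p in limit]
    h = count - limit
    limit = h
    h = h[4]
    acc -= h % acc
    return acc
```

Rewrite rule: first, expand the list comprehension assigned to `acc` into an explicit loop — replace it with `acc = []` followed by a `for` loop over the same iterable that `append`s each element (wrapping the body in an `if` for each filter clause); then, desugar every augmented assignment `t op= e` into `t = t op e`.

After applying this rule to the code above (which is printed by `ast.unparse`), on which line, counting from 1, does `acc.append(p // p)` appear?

Transformed code:
def run(count):
    h = h * (23 // count)
    h = h - limit[8]
    num = num + 39
    acc = []
    for p in limit:
        acc.append(p // p)
    h = count - limit
    limit = h
    h = h[4]
    acc = acc - h % acc
    return acc

7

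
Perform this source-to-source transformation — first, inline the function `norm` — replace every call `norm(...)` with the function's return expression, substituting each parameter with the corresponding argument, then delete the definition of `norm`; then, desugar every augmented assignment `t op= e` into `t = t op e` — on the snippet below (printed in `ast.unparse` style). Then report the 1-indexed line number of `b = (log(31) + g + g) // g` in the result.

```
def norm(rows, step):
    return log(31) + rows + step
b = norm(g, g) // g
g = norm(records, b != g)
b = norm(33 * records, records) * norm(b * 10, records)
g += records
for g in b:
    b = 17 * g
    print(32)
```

1

Transformed code:
b = (log(31) + g + g) // g
g = log(31) + records + (b != g)
b = (log(31) + 33 * records + records) * (log(31) + b * 10 + records)
g = g + records
for g in b:
    b = 17 * g
    print(32)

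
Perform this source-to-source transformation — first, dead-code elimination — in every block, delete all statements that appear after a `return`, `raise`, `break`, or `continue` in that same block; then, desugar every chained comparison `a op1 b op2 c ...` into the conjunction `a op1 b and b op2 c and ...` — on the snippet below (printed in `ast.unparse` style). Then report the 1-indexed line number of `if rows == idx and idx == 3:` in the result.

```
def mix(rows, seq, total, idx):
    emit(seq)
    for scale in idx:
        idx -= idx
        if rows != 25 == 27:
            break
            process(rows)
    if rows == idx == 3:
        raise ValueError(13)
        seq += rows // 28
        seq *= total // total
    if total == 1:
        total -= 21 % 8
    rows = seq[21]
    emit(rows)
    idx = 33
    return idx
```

7

Transformed code:
def mix(rows, seq, total, idx):
    emit(seq)
    for scale in idx:
        idx -= idx
        if rows != 25 and 25 == 27:
            break
    if rows == idx and idx == 3:
        raise ValueError(13)
    if total == 1:
        total -= 21 % 8
    rows = seq[21]
    emit(rows)
    idx = 33
    return idx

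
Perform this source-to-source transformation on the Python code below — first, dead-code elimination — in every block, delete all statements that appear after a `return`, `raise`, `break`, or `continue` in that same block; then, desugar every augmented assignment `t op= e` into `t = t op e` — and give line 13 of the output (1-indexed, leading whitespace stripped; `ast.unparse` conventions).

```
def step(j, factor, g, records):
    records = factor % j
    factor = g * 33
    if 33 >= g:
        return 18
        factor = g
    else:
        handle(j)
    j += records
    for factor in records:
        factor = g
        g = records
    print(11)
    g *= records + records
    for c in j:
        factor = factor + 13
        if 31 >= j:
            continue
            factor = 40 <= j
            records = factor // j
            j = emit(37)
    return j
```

g = g * (records + records)

Transformed code:
def step(j, factor, g, records):
    records = factor % j
    factor = g * 33
    if 33 >= g:
        return 18
    else:
        handle(j)
    j = j + records
    for factor in records:
        factor = g
        g = records
    print(11)
    g = g * (records + records)
    for c in j:
        factor = factor + 13
        if 31 >= j:
            continue
    return j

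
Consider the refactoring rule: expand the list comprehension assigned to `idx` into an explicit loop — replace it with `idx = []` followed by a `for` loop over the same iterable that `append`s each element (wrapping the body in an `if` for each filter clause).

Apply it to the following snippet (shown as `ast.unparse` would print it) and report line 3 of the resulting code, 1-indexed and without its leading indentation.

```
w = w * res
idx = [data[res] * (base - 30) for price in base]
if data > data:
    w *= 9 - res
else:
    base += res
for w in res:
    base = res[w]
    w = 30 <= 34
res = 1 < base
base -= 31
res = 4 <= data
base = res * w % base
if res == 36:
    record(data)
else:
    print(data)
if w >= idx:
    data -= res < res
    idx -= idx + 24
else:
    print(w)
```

for price in base:

Transformed code:
w = w * res
idx = []
for price in base:
    idx.append(data[res] * (base - 30))
if data > data:
    w *= 9 - res
else:
    base += res
for w in res:
    base = res[w]
    w = 30 <= 34
res = 1 < base
base -= 31
res = 4 <= data
base = res * w % base
if res == 36:
    record(data)
else:
    print(data)
if w >= idx:
    data -= res < res
    idx -= idx + 24
else:
    print(w)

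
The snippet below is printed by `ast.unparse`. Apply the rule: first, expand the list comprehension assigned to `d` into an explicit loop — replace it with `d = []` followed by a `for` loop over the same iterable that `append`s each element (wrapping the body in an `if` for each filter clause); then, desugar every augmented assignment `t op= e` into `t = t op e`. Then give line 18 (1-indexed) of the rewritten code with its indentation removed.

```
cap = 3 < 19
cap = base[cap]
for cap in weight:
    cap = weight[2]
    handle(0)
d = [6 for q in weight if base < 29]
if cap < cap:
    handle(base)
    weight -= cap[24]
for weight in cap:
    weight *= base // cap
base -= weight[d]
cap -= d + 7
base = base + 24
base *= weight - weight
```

Transformed code:
cap = 3 < 19
cap = base[cap]
for cap in weight:
    cap = weight[2]
    handle(0)
d = []
for q in weight:
    if base < 29:
        d.append(6)
if cap < cap:
    handle(base)
    weight = weight - cap[24]
for weight in cap:
    weight = weight * (base // cap)
base = base - weight[d]
cap = cap - (d + 7)
base = base + 24
base = base * (weight - weight)

base = base * (weight - weight)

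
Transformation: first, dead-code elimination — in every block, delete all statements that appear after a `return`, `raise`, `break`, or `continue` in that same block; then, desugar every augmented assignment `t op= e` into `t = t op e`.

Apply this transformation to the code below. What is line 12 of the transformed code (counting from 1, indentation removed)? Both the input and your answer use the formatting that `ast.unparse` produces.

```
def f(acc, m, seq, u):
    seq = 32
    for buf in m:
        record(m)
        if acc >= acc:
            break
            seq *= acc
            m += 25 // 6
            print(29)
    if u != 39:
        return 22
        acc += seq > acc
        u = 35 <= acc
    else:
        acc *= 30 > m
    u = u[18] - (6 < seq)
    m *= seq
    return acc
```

m = m * seq

Transformed code:
def f(acc, m, seq, u):
    seq = 32
    for buf in m:
        record(m)
        if acc >= acc:
            break
    if u != 39:
        return 22
    else:
        acc = acc * (30 > m)
    u = u[18] - (6 < seq)
    m = m * seq
    return acc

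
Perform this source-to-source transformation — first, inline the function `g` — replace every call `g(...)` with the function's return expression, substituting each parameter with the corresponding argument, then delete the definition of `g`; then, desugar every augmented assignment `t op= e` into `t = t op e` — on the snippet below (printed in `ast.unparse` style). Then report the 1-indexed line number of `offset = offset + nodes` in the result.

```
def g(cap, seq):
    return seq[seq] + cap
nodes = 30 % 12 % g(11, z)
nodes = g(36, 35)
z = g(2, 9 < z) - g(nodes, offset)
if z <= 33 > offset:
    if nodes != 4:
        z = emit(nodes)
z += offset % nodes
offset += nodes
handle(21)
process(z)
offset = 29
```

8

Transformed code:
nodes = 30 % 12 % (z[z] + 11)
nodes = 35[35] + 36
z = (9 < z)[9 < z] + 2 - (offset[offset] + nodes)
if z <= 33 > offset:
    if nodes != 4:
        z = emit(nodes)
z = z + offset % nodes
offset = offset + nodes
handle(21)
process(z)
offset = 29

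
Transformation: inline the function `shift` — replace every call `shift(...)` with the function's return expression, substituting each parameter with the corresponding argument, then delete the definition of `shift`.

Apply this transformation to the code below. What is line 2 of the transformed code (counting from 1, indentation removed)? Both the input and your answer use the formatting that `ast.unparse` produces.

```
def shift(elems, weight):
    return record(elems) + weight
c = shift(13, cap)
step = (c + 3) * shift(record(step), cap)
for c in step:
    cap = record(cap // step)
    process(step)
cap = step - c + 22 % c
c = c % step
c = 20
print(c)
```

step = (c + 3) * (record(record(step)) + cap)

Transformed code:
c = record(13) + cap
step = (c + 3) * (record(record(step)) + cap)
for c in step:
    cap = record(cap // step)
    process(step)
cap = step - c + 22 % c
c = c % step
c = 20
print(c)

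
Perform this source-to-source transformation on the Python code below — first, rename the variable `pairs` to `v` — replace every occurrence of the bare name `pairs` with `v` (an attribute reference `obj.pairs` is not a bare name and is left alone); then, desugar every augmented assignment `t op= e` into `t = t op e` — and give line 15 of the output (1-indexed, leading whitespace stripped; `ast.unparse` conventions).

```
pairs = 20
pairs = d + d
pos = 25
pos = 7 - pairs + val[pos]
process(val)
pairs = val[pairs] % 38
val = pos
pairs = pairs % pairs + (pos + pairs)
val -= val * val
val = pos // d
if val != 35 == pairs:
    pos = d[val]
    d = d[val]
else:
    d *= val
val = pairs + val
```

Transformed code:
v = 20
v = d + d
pos = 25
pos = 7 - v + val[pos]
process(val)
v = val[v] % 38
val = pos
v = v % v + (pos + v)
val = val - val * val
val = pos // d
if val != 35 == v:
    pos = d[val]
    d = d[val]
else:
    d = d * val
val = v + val

d = d * val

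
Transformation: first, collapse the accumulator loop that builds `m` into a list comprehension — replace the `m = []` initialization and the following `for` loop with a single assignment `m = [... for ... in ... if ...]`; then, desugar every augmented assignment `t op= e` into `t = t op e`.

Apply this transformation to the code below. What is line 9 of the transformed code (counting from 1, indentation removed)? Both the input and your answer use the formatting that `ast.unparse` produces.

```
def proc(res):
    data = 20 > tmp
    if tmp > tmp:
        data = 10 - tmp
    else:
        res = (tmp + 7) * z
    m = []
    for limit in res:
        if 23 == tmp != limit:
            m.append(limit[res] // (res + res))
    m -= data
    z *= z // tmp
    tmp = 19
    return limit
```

Transformed code:
def proc(res):
    data = 20 > tmp
    if tmp > tmp:
        data = 10 - tmp
    else:
        res = (tmp + 7) * z
    m = [limit[res] // (res + res) for limit in res if 23 == tmp != limit]
    m = m - data
    z = z * (z // tmp)
    tmp = 19
    return limit

z = z * (z // tmp)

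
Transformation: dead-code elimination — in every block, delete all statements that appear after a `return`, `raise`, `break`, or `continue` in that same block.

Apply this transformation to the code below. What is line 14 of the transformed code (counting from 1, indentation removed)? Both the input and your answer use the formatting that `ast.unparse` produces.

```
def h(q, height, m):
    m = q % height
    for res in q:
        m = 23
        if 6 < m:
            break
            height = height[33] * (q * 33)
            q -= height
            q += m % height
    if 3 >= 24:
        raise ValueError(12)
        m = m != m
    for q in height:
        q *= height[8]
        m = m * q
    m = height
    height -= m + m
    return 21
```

Transformed code:
def h(q, height, m):
    m = q % height
    for res in q:
        m = 23
        if 6 < m:
            break
    if 3 >= 24:
        raise ValueError(12)
    for q in height:
        q *= height[8]
        m = m * q
    m = height
    height -= m + m
    return 21

return 21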